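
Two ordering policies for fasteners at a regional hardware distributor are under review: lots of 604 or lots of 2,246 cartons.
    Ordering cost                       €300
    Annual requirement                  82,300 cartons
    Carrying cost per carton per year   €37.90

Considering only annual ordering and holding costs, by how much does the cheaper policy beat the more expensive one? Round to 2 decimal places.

€1,231.29

TC(Q) = (D/Q)S + (Q/2)H
TC(604) = (82,300/604)×300 + (604/2)×37.9 = €52,323.28
TC(2,246) = (82,300/2,246)×300 + (2,246/2)×37.9 = €53,554.58
Lots of 604 are cheaper by €1,231.29.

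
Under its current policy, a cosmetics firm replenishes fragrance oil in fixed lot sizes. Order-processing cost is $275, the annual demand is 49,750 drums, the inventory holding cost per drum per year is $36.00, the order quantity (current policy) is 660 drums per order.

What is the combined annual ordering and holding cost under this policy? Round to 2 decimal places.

$32,609.17

Orders/yr = 49,750/660 = 75.379; ordering cost = 75.379 × $275 = $20,729.17
Average inventory = 660/2 = 330; holding cost = 330 × $36 = $11,880.00
Total = $20,729.17 + $11,880.00 = $32,609.17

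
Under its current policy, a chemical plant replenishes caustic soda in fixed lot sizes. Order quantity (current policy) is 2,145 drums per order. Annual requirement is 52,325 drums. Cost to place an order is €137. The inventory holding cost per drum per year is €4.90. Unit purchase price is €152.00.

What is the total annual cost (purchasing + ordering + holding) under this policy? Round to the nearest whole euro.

Orders/yr = 52,325/2,145 = 24.394; ordering cost = 24.394 × €137 = €3,341.97
Average inventory = 2,145/2 = 1072.5; holding cost = 1072.5 × €4.9 = €5,255.25
Purchase cost = D·C = 52,325 × 152 = €7,953,400.00
Total = €3,341.97 + €5,255.25 + €7,953,400.00 = €7,961,997.22

€7,961,997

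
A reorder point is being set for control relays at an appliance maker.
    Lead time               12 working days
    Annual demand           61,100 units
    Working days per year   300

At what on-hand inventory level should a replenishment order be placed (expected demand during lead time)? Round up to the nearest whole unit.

Daily demand d = 61,100 / 300 = 203.667 units/day
Demand during lead time = 203.667 × 12 = 2,444.00
Reorder point = 2,444.00 → round up

2,444 units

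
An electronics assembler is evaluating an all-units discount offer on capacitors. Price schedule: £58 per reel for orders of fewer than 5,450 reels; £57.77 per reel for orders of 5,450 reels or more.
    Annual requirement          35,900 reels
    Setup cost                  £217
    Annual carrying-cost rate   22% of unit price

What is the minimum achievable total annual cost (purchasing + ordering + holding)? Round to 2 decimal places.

£2,096,299.95

H₁ = 22%×£58 = £12.7600;  H₂ = 22%×£57.77 = £12.7094
EOQ₁ = √(2×35,900×217/12.7600) = 1,105.01  (< 5,450, feasible at tier 1)
EOQ₂ = √(2×35,900×217/12.7094) = 1,107.21  (< 5,450 → use Q = 5,450 at tier-2 price)
TC(tier 1 (EOQ₁), Q≈1,105.0) = £2,096,299.95
TC(tier 2, Q≈5,450.0) = £2,110,005.53
Minimum at tier 1 (EOQ₁): £2,096,299.95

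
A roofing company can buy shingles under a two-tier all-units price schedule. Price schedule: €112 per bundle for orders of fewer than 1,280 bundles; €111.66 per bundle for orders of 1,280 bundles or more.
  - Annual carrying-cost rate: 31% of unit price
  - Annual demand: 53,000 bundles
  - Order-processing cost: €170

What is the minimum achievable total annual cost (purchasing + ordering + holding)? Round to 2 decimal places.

€5,947,172.41

H₁ = 31%×€112 = €34.7200;  H₂ = 31%×€111.66 = €34.6146
EOQ₁ = √(2×53,000×170/34.7200) = 720.42  (< 1,280, feasible at tier 1)
EOQ₂ = √(2×53,000×170/34.6146) = 721.52  (< 1,280 → use Q = 1,280 at tier-2 price)
TC(tier 1 (EOQ₁), Q≈720.4) = €5,961,013.08
TC(tier 2, Q≈1,280.0) = €5,947,172.41
Minimum at tier 2: €5,947,172.41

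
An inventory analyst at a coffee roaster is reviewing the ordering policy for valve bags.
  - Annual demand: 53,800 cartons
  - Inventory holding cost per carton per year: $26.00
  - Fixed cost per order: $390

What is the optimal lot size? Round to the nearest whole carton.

1,270 cartons

Optimal lot size Q* = (2 × 53,800 × $390 / $26)^½ ≈ 1,270.43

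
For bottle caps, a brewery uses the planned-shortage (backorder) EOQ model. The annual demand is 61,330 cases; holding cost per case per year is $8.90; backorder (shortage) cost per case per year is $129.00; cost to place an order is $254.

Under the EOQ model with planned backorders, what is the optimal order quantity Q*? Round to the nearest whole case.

1,934 cases

Basic EOQ = √(2·61,330·254/8.9) = 1,870.998
Backorder adjustment √((H+b)/b) = √((8.9+129)/129) = 1.0339
Q* = 1,870.998 × 1.0339 ≈ 1,934.46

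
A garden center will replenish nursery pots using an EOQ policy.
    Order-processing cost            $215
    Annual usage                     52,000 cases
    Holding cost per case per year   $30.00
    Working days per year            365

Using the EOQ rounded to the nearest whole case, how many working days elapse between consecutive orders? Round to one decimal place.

EOQ = √(2DS/H) = √(2 × 52,000 × 215 / 30)
    = √(745,333.33) ≈ 863.33 → Q = 863 cases
Days between orders = 365 / (D/Q) = 365 / 60.255 ≈ 6.058

6.1 days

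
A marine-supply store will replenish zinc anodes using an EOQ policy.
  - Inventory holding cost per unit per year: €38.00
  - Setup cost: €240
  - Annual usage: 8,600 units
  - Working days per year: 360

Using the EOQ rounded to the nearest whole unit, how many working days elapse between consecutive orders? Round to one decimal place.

13.8 days

EOQ = √(2DS/H) = √(2 × 8,600 × 240 / 38)
    = √(108,631.58) ≈ 329.59 → Q = 330 units
Cycle time = (working days × Q)/D = (360 × 330) / 8,600 = 13.814 days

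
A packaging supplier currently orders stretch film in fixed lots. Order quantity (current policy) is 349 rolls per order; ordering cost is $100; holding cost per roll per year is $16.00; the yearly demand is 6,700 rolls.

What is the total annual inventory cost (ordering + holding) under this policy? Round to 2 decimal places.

$4,711.77

Annual ordering cost = (D/Q)·S = (6,700/349) × 100 = $1,919.77
Annual holding cost  = (Q/2)·H = (349/2) × 16 = $2,792.00
Total = $1,919.77 + $2,792.00 = $4,711.77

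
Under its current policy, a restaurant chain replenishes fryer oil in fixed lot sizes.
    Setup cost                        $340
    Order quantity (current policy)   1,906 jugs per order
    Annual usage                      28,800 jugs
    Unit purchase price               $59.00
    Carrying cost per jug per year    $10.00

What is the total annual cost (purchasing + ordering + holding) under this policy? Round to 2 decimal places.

Orders/yr = 28,800/1,906 = 15.110; ordering cost = 15.110 × $340 = $5,137.46
Average inventory = 1,906/2 = 953; holding cost = 953 × $10 = $9,530.00
Purchase cost = D·C = 28,800 × 59 = $1,699,200.00
Total = $5,137.46 + $9,530.00 + $1,699,200.00 = $1,713,867.46

$1,713,867.46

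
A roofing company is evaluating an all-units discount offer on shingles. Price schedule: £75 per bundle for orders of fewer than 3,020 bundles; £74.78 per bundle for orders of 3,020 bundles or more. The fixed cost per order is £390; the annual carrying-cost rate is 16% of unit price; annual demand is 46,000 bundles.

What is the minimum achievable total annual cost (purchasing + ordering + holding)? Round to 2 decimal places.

£3,463,887.25

H₁ = 16%×£75 = £12.0000;  H₂ = 16%×£74.78 = £11.9648
EOQ₁ = √(2×46,000×390/12.0000) = 1,729.16  (< 3,020, feasible at tier 1)
EOQ₂ = √(2×46,000×390/11.9648) = 1,731.70  (< 3,020 → use Q = 3,020 at tier-2 price)
TC(tier 1 (EOQ₁), Q≈1,729.2) = £3,470,749.94
TC(tier 2, Q≈3,020.0) = £3,463,887.25
Minimum at tier 2: £3,463,887.25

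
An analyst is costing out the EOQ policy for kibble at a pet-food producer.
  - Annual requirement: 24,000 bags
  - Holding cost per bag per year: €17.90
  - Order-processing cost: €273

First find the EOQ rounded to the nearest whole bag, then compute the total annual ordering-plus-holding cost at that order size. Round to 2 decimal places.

€15,315.41

Q* = √(2·D·S / H) = √(2·24,000·273 / 17.9) = √732,067.0 ≈ 855.61 → Q = 856 bags
Annual ordering cost = (D/Q)·S = (24,000/856) × 273 = €7,654.21
Annual holding cost  = (Q/2)·H = (856/2) × 17.9 = €7,661.20
Total = €7,654.21 + €7,661.20 = €15,315.41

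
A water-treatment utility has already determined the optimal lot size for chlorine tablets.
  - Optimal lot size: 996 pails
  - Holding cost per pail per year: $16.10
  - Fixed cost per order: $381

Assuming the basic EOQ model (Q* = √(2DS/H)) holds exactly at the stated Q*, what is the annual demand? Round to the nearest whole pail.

20,960 pails per year

From Q* = √(2DS/H) ⇒ Q*² = 2DS/H.
D = Q²H / (2S) = 996² × 16.1 / (2 × 381) = 20,959.92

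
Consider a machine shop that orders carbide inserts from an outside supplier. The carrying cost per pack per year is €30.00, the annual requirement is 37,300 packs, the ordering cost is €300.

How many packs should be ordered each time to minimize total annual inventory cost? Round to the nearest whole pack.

Optimal lot size Q* = (2 × 37,300 × €300 / €30)^½ ≈ 863.71

864 packs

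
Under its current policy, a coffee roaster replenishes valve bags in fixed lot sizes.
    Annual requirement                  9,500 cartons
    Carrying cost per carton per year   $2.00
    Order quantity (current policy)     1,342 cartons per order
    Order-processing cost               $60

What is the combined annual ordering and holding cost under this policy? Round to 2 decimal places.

Ordering: D/Q × S = 9,500/1,342 × $60 = $424.74
Holding:  Q/2 × H = 1,342/2 × $2 = $1,342.00
Total = $424.74 + $1,342.00 = $1,766.74

$1,766.74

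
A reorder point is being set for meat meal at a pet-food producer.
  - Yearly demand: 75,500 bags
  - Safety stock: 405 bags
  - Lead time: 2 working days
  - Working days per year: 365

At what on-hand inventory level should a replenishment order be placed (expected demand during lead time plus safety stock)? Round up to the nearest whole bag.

819 bags

Daily demand d = 75,500 / 365 = 206.849 bags/day
Demand during lead time = 206.849 × 2 = 413.70
Reorder point = 413.70 + 405 = 818.70 → round up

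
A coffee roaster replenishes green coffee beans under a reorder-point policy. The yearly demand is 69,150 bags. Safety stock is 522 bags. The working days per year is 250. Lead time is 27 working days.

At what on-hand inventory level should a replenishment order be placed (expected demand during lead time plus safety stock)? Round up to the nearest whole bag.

Daily demand d = 69,150 / 250 = 276.600 bags/day
Demand during lead time = 276.600 × 27 = 7,468.20
Reorder point = 7,468.20 + 522 = 7,990.20 → round up

7,991 bags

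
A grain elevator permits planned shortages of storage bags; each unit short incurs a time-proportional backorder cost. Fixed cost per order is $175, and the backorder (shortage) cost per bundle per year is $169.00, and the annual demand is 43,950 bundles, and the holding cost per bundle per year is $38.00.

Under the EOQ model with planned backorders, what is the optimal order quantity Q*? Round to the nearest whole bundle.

704 bundles

Basic EOQ = √(2·43,950·175/38) = 636.241
Backorder adjustment √((H+b)/b) = √((38+169)/169) = 1.1067
Q* = 636.241 × 1.1067 ≈ 704.15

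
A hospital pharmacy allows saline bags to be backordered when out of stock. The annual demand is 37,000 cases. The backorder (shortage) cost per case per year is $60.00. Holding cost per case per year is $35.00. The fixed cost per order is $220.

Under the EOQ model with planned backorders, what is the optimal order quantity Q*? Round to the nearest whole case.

858 cases

Basic EOQ = √(2·37,000·220/35) = 682.014
Backorder adjustment √((H+b)/b) = √((35+60)/60) = 1.2583
Q* = 682.014 × 1.2583 ≈ 858.18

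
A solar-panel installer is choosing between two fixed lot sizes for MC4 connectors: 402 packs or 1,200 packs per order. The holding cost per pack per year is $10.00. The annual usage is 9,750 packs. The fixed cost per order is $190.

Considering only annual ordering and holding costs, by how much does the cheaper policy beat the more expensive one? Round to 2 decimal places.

Annual cost at Q: ordering D·S/Q plus holding Q·H/2.
TC(402) = (9,750/402)×190 + (402/2)×10 = $6,618.21
TC(1,200) = (9,750/1,200)×190 + (1,200/2)×10 = $7,543.75
Lots of 402 are cheaper by $925.54.

$925.54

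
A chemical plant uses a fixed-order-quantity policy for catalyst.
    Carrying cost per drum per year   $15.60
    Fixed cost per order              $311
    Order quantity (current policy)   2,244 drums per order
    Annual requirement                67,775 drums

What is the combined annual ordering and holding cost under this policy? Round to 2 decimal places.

Ordering: D/Q × S = 67,775/2,244 × $311 = $9,393.06
Holding:  Q/2 × H = 2,244/2 × $15.6 = $17,503.20
Total = $9,393.06 + $17,503.20 = $26,896.26

$26,896.26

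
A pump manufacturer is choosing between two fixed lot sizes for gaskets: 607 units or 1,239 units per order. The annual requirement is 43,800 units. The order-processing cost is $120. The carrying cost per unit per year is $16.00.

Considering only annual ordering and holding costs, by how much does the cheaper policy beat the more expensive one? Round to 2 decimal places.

Annual cost at Q: ordering D·S/Q plus holding Q·H/2.
TC(607) = (43,800/607)×120 + (607/2)×16 = $13,514.98
TC(1,239) = (43,800/1,239)×120 + (1,239/2)×16 = $14,154.13
Lots of 607 are cheaper by $639.15.

$639.15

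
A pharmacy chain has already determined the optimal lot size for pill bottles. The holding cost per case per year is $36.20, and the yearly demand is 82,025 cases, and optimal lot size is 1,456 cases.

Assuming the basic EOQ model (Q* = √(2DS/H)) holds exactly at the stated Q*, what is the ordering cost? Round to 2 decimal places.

$467.79

EOQ relation: Q² = 2DS/H, so rearrange for the unknown.
S = Q²H / (2D) = 1,456² × 36.2 / (2 × 82,025) = 467.7945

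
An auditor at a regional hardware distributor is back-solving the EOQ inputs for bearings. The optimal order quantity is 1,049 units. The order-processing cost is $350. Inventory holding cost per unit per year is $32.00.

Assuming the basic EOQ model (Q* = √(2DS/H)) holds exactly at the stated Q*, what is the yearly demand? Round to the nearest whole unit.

50,304 units per year

Since Q* = (2DS/H)^½, squaring gives Q*²·H = 2DS.
D = Q²H / (2S) = 1,049² × 32 / (2 × 350) = 50,304.05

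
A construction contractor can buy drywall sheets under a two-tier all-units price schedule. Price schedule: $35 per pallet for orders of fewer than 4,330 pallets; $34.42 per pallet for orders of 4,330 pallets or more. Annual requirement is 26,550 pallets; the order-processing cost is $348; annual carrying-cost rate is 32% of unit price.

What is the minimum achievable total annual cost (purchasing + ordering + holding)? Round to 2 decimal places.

H₁ = 32%×$35 = $11.2000;  H₂ = 32%×$34.42 = $11.0144
EOQ₁ = √(2×26,550×348/11.2000) = 1,284.48  (< 4,330, feasible at tier 1)
EOQ₂ = √(2×26,550×348/11.0144) = 1,295.26  (< 4,330 → use Q = 4,330 at tier-2 price)
TC(tier 1 (EOQ₁), Q≈1,284.5) = $943,636.19
TC(tier 2, Q≈4,330.0) = $939,830.99
Minimum at tier 2: $939,830.99

$939,830.99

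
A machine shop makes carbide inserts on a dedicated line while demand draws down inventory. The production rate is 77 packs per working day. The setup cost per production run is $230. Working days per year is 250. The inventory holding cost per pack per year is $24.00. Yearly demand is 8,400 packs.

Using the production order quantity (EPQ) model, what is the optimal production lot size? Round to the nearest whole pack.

d = 8,400/250 = 33.6000 packs/day;  effective holding cost H(1 − d/p) = 24·(1 − 33.6000/77) = 13.52727
Q* = √(2DS / H_eff) = √(2·8,400·230 / 13.52727) ≈ 534.46

534 packs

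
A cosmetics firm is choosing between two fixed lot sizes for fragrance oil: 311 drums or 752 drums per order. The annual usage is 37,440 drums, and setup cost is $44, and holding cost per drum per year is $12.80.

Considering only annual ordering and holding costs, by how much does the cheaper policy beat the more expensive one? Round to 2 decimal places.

Annual cost at Q: ordering D·S/Q plus holding Q·H/2.
TC(311) = (37,440/311)×44 + (311/2)×12.8 = $7,287.38
TC(752) = (37,440/752)×44 + (752/2)×12.8 = $7,003.44
Cheaper: Q = 752.  Difference = $283.94

$283.94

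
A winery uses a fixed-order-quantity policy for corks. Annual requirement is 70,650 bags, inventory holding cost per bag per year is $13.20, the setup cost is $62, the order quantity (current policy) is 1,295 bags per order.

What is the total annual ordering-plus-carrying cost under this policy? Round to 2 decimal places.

$11,929.47

Annual ordering cost = (D/Q)·S = (70,650/1,295) × 62 = $3,382.47
Annual holding cost  = (Q/2)·H = (1,295/2) × 13.2 = $8,547.00
Total = $3,382.47 + $8,547.00 = $11,929.47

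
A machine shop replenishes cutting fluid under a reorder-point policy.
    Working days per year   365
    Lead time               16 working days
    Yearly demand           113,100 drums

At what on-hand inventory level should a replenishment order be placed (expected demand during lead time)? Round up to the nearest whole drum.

4,958 drums

Daily demand d = 113,100 / 365 = 309.863 drums/day
Demand during lead time = 309.863 × 16 = 4,957.81
Reorder point = 4,957.81 → round up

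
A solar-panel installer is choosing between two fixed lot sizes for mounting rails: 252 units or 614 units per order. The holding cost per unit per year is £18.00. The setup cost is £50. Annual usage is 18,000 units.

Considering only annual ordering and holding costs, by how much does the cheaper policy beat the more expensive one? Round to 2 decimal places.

Annual cost at Q: ordering D·S/Q plus holding Q·H/2.
TC(252) = (18,000/252)×50 + (252/2)×18 = £5,839.43
TC(614) = (18,000/614)×50 + (614/2)×18 = £6,991.80
Lots of 252 are cheaper by £1,152.37.

£1,152.37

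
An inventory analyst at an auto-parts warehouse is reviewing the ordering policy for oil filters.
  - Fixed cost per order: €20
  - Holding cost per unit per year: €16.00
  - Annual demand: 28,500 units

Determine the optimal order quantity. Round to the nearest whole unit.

267 units

EOQ = √(2DS/H) = √(2 × 28,500 × 20 / 16)
    = √(71,250.00) ≈ 266.93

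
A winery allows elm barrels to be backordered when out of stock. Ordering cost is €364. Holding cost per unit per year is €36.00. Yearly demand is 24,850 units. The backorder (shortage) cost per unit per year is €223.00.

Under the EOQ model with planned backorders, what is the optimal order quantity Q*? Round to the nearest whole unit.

Q* = √(2DS/H) · √((H + b)/b)
   = √(2 × 24,850 × 364 / 36) · √((36 + 223) / 223)
   = 708.888 × 1.0777 ≈ 763.97

764 units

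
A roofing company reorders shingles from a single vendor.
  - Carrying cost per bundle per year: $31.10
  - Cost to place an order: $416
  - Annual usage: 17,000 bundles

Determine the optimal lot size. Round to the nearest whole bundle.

Q* = √(2·D·S / H) = √(2·17,000·416 / 31.1) = √454,791.0 ≈ 674.38

674 bundles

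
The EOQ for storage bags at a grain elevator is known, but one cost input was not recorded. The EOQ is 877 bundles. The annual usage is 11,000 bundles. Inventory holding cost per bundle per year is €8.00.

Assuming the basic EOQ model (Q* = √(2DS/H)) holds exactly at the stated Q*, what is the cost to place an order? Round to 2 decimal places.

Since Q* = (2DS/H)^½, squaring gives Q*²·H = 2DS.
S = Q²H / (2D) = 877² × 8 / (2 × 11,000) = 279.6833

€279.68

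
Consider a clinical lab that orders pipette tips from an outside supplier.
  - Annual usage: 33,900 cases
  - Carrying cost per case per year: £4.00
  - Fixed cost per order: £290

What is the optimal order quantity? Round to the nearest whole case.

2,217 cases

2DS/H = 2·33,900·290/4 = 4,915,500.00
EOQ = √4,915,500.00 ≈ 2,217.09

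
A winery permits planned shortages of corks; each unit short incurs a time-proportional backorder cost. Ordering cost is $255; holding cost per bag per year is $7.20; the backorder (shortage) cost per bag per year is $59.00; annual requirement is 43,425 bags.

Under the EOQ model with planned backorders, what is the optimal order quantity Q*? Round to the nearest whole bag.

1,858 bags

Basic EOQ = √(2·43,425·255/7.2) = 1,753.835
Backorder adjustment √((H+b)/b) = √((7.2+59)/59) = 1.0593
Q* = 1,753.835 × 1.0593 ≈ 1,857.77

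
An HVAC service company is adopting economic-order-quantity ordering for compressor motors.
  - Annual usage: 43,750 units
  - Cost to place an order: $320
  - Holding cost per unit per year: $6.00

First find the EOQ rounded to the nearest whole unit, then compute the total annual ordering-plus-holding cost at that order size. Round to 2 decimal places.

$12,961.48

Q* = √(2·D·S / H) = √(2·43,750·320 / 6) = √4,666,666.7 ≈ 2,160.25 → Q = 2,160 units
Orders/yr = 43,750/2,160 = 20.255; ordering cost = 20.255 × $320 = $6,481.48
Average inventory = 2,160/2 = 1080; holding cost = 1080 × $6 = $6,480.00
Total = $6,481.48 + $6,480.00 = $12,961.48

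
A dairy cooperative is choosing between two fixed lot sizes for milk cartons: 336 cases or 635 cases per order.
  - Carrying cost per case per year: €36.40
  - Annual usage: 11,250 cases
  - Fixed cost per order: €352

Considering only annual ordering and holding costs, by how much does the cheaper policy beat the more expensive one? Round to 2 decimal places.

€107.69

For each Q, cost = (D/Q)·S + (Q/2)·H.
TC(336) = (11,250/336)×352 + (336/2)×36.4 = €17,900.91
TC(635) = (11,250/635)×352 + (635/2)×36.4 = €17,793.22
Cheaper: Q = 635.  Difference = €107.69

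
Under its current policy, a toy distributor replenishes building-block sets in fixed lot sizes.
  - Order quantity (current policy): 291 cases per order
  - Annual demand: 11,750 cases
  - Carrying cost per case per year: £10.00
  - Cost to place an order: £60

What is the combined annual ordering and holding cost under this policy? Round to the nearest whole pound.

£3,878

Ordering: D/Q × S = 11,750/291 × £60 = £2,422.68
Holding:  Q/2 × H = 291/2 × £10 = £1,455.00
Total = £2,422.68 + £1,455.00 = £3,877.68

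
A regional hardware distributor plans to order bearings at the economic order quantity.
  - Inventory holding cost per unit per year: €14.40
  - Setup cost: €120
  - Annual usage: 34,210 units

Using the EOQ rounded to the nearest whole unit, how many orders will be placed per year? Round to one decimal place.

EOQ = √(2DS/H) = √(2 × 34,210 × 120 / 14.4)
    = √(570,166.67) ≈ 755.09 → Q = 755
Orders per year = D/Q = 34,210 / 755 = 45.311

45.3 orders per year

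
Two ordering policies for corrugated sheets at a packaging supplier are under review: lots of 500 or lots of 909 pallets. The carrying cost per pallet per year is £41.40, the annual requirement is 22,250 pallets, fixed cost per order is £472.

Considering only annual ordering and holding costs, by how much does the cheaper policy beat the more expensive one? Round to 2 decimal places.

Annual cost at Q: ordering D·S/Q plus holding Q·H/2.
TC(500) = (22,250/500)×472 + (500/2)×41.4 = £31,354.00
TC(909) = (22,250/909)×472 + (909/2)×41.4 = £30,369.66
Lots of 909 are cheaper by £984.34.

£984.34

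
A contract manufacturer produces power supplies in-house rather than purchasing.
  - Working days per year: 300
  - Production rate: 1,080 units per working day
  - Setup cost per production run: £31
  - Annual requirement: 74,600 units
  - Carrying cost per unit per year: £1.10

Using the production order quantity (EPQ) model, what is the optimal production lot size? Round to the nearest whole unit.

Daily demand d = 74,600/300 = 248.667; p = 1080; 1 − d/p = 0.76975
EPQ = √(2DS / (H(1 − d/p)))
    = √(2 × 74,600 × 31 / (1.1 × 0.76975)) ≈ 2,337.19

2,337 units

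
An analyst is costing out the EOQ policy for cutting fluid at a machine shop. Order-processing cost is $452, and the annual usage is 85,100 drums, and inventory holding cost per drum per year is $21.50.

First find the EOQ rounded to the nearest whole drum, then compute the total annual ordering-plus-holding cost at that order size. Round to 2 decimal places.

$40,669.44

Optimal lot size Q* = (2 × 85,100 × $452 / $21.5)^½ ≈ 1,891.60 → Q = 1,892 drums
Ordering: D/Q × S = 85,100/1,892 × $452 = $20,330.44
Holding:  Q/2 × H = 1,892/2 × $21.5 = $20,339.00
Total = $20,330.44 + $20,339.00 = $40,669.44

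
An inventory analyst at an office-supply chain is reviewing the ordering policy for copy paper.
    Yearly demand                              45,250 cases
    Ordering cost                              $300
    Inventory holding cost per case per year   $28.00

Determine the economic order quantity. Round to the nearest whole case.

985 cases

Q* = √(2·D·S / H) = √(2·45,250·300 / 28) = √969,642.9 ≈ 984.70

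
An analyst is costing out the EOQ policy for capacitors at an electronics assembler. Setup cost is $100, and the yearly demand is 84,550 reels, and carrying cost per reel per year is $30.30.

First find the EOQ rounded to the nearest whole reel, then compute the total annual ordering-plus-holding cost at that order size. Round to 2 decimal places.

$22,635.66

EOQ = √(2DS/H) = √(2 × 84,550 × 100 / 30.3)
    = √(558,085.81) ≈ 747.05 → Q = 747 reels
Ordering: D/Q × S = 84,550/747 × $100 = $11,318.61
Holding:  Q/2 × H = 747/2 × $30.3 = $11,317.05
Total = $11,318.61 + $11,317.05 = $22,635.66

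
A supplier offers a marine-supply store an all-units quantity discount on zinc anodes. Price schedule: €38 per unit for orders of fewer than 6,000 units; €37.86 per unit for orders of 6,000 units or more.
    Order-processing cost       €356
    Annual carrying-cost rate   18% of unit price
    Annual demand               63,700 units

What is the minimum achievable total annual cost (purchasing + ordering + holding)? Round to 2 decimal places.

€2,435,905.93

H₁ = 18%×€38 = €6.8400;  H₂ = 18%×€37.86 = €6.8148
EOQ₁ = √(2×63,700×356/6.8400) = 2,575.03  (< 6,000, feasible at tier 1)
EOQ₂ = √(2×63,700×356/6.8148) = 2,579.78  (< 6,000 → use Q = 6,000 at tier-2 price)
TC(tier 1 (EOQ₁), Q≈2,575.0) = €2,438,213.18
TC(tier 2, Q≈6,000.0) = €2,435,905.93
Minimum at tier 2: €2,435,905.93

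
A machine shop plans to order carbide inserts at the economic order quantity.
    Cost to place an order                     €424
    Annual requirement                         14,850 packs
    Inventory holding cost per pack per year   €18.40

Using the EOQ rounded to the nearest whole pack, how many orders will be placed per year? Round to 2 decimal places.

17.96 orders per year

Optimal lot size Q* = (2 × 14,850 × €424 / €18.4)^½ ≈ 827.28 → Q = 827
N = D/Q = 14,850/827 ≈ 17.956 orders/yr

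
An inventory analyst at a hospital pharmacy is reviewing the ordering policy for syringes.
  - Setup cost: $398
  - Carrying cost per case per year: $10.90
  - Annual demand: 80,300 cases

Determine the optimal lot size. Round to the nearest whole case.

EOQ = √(2DS/H) = √(2 × 80,300 × 398 / 10.9)
    = √(5,864,110.09) ≈ 2,421.59

2,422 cases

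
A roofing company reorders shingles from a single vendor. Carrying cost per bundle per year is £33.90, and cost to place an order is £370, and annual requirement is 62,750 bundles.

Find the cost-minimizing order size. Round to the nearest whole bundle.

1,170 bundles

Optimal lot size Q* = (2 × 62,750 × £370 / £33.9)^½ ≈ 1,170.37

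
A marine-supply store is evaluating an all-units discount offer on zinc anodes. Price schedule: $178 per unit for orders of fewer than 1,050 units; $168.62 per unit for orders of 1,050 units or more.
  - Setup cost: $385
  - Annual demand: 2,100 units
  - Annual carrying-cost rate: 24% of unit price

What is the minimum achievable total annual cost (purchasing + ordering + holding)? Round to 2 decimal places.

H₁ = 24%×$178 = $42.7200;  H₂ = 24%×$168.62 = $40.4688
EOQ₁ = √(2×2,100×385/42.7200) = 194.55  (< 1,050, feasible at tier 1)
EOQ₂ = √(2×2,100×385/40.4688) = 199.89  (< 1,050 → use Q = 1,050 at tier-2 price)
TC(tier 1 (EOQ₁), Q≈194.6) = $382,111.33
TC(tier 2, Q≈1,050.0) = $376,118.12
Minimum at tier 2: $376,118.12

$376,118.12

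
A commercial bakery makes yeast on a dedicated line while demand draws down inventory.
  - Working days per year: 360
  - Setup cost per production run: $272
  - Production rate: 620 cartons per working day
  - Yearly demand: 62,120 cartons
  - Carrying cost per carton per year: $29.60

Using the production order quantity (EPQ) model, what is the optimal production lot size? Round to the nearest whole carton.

d = 62,120/360 = 172.5556 cartons/day;  effective holding cost H(1 − d/p) = 29.6·(1 − 172.5556/620) = 21.36186
Q* = √(2DS / H_eff) = √(2·62,120·272 / 21.36186) ≈ 1,257.75

1,258 cartons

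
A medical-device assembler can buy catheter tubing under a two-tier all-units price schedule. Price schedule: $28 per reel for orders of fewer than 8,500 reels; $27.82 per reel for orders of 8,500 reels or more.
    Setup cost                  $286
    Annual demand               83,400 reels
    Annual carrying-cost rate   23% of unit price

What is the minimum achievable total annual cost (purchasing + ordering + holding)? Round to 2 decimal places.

H₁ = 23%×$28 = $6.4400;  H₂ = 23%×$27.82 = $6.3986
EOQ₁ = √(2×83,400×286/6.4400) = 2,721.69  (< 8,500, feasible at tier 1)
EOQ₂ = √(2×83,400×286/6.3986) = 2,730.48  (< 8,500 → use Q = 8,500 at tier-2 price)
TC(tier 1 (EOQ₁), Q≈2,721.7) = $2,352,727.66
TC(tier 2, Q≈8,500.0) = $2,350,188.21
Minimum at tier 2: $2,350,188.21

$2,350,188.21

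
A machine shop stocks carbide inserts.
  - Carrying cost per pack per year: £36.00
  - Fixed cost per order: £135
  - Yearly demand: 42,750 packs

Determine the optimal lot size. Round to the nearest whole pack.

566 packs

EOQ = √(2DS/H) = √(2 × 42,750 × 135 / 36)
    = √(320,625.00) ≈ 566.24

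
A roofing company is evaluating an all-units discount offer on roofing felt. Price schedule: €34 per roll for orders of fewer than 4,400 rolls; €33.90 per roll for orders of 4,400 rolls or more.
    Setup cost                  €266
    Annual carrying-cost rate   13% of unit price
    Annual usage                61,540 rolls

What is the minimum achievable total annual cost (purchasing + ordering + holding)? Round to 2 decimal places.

H₁ = 13%×€34 = €4.4200;  H₂ = 13%×€33.90 = €4.4070
EOQ₁ = √(2×61,540×266/4.4200) = 2,721.59  (< 4,400, feasible at tier 1)
EOQ₂ = √(2×61,540×266/4.4070) = 2,725.61  (< 4,400 → use Q = 4,400 at tier-2 price)
TC(tier 1 (EOQ₁), Q≈2,721.6) = €2,104,389.45
TC(tier 2, Q≈4,400.0) = €2,099,621.77
Minimum at tier 2: €2,099,621.77

€2,099,621.77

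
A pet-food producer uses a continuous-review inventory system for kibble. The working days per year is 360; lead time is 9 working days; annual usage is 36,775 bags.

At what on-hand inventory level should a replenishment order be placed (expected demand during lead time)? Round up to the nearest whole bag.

920 bags

Daily demand d = 36,775 / 360 = 102.153 bags/day
Demand during lead time = 102.153 × 9 = 919.38
Reorder point = 919.38 → round up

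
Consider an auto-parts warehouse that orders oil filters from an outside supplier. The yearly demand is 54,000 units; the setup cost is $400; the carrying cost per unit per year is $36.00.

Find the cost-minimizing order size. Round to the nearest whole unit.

Q* = √(2·D·S / H) = √(2·54,000·400 / 36) = √1,200,000.0 ≈ 1,095.45

1,095 units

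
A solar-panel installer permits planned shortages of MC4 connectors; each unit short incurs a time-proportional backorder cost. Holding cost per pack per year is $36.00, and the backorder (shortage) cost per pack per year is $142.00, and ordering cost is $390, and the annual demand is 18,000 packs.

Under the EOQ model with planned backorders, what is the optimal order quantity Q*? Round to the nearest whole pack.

699 packs

Q* = √(2DS/H) · √((H + b)/b)
   = √(2 × 18,000 × 390 / 36) · √((36 + 142) / 142)
   = 624.500 × 1.1196 ≈ 699.19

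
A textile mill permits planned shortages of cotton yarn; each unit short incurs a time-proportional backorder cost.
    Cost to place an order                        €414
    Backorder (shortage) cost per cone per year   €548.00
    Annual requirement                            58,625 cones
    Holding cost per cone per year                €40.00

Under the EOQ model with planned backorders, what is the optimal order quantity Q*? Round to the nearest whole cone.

Basic EOQ = √(2·58,625·414/40) = 1,101.607
Backorder adjustment √((H+b)/b) = √((40+548)/548) = 1.0359
Q* = 1,101.607 × 1.0359 ≈ 1,141.10

1,141 cones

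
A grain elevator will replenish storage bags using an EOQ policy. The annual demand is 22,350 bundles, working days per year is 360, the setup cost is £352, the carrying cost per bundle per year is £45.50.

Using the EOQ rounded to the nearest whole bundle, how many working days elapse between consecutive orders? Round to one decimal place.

Q* = √(2·D·S / H) = √(2·22,350·352 / 45.5) = √345,811.0 ≈ 588.06 → Q = 588 bundles
Days between orders = 360 / (D/Q) = 360 / 38.010 ≈ 9.471

9.5 days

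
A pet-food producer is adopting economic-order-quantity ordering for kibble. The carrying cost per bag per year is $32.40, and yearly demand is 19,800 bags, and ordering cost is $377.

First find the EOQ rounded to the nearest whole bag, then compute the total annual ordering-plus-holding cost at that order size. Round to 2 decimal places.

2DS/H = 2·19,800·377/32.4 = 460,777.78
EOQ = √460,777.78 ≈ 678.81 → Q = 679 bags
Ordering: D/Q × S = 19,800/679 × $377 = $10,993.52
Holding:  Q/2 × H = 679/2 × $32.4 = $10,999.80
Total = $10,993.52 + $10,999.80 = $21,993.32

$21,993.32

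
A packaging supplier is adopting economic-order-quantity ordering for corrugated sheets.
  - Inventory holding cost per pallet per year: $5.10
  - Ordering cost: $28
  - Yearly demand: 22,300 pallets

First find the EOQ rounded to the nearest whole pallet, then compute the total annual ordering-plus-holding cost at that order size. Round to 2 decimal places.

$2,523.66

Q* = √(2·D·S / H) = √(2·22,300·28 / 5.1) = √244,862.7 ≈ 494.84 → Q = 495 pallets
Annual ordering cost = (D/Q)·S = (22,300/495) × 28 = $1,261.41
Annual holding cost  = (Q/2)·H = (495/2) × 5.1 = $1,262.25
Total = $1,261.41 + $1,262.25 = $2,523.66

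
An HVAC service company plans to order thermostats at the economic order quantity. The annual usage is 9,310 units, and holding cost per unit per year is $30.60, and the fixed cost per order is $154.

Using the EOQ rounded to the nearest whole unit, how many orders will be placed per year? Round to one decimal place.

EOQ = √(2DS/H) = √(2 × 9,310 × 154 / 30.6)
    = √(93,708.50) ≈ 306.12 → Q = 306
N = D/Q = 9,310/306 ≈ 30.425 orders/yr

30.4 orders per year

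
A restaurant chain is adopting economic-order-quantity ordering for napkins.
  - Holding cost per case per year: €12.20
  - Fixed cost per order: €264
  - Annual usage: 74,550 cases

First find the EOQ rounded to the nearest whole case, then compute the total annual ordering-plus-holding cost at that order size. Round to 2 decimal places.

2DS/H = 2·74,550·264/12.2 = 3,226,426.23
EOQ = √3,226,426.23 ≈ 1,796.23 → Q = 1,796 cases
Annual ordering cost = (D/Q)·S = (74,550/1,796) × 264 = €10,958.35
Annual holding cost  = (Q/2)·H = (1,796/2) × 12.2 = €10,955.60
Total = €10,958.35 + €10,955.60 = €21,913.95

€21,913.95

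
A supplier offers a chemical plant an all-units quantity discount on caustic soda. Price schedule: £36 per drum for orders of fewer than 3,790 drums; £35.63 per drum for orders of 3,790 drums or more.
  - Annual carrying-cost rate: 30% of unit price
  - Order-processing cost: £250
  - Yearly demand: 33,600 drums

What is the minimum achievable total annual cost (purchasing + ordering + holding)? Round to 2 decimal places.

H₁ = 30%×£36 = £10.8000;  H₂ = 30%×£35.63 = £10.6890
EOQ₁ = √(2×33,600×250/10.8000) = 1,247.22  (< 3,790, feasible at tier 1)
EOQ₂ = √(2×33,600×250/10.6890) = 1,253.68  (< 3,790 → use Q = 3,790 at tier-2 price)
TC(tier 1 (EOQ₁), Q≈1,247.2) = £1,223,069.97
TC(tier 2, Q≈3,790.0) = £1,219,640.01
Minimum at tier 2: £1,219,640.01

£1,219,640.01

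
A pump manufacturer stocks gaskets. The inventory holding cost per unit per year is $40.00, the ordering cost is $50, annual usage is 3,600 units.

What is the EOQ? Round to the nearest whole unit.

EOQ = √(2DS/H) = √(2 × 3,600 × 50 / 40)
    = √(9,000.00) ≈ 94.87

95 units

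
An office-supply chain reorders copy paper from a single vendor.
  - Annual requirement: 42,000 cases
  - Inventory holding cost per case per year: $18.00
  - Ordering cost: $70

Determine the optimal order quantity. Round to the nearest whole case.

572 cases

EOQ = √(2DS/H) = √(2 × 42,000 × 70 / 18)
    = √(326,666.67) ≈ 571.55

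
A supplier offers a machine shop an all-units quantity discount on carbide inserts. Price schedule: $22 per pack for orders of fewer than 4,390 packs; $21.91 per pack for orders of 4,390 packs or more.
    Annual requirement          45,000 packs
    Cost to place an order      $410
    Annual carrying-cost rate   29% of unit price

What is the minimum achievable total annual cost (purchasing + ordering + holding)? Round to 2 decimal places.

$1,004,099.54

H₁ = 29%×$22 = $6.3800;  H₂ = 29%×$21.91 = $6.3539
EOQ₁ = √(2×45,000×410/6.3800) = 2,404.93  (< 4,390, feasible at tier 1)
EOQ₂ = √(2×45,000×410/6.3539) = 2,409.87  (< 4,390 → use Q = 4,390 at tier-2 price)
TC(tier 1 (EOQ₁), Q≈2,404.9) = $1,005,343.47
TC(tier 2, Q≈4,390.0) = $1,004,099.54
Minimum at tier 2: $1,004,099.54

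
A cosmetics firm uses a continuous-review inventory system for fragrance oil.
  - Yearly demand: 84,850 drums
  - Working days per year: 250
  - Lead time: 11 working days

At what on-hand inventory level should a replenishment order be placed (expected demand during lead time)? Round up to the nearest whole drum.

3,734 drums

Daily demand d = 84,850 / 250 = 339.400 drums/day
Demand during lead time = 339.400 × 11 = 3,733.40
Reorder point = 3,733.40 → round up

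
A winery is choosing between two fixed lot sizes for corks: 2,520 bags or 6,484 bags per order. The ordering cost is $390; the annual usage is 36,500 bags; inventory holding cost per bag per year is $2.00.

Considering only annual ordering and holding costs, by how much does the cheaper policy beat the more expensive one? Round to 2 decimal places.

Annual cost at Q: ordering D·S/Q plus holding Q·H/2.
TC(2,520) = (36,500/2,520)×390 + (2,520/2)×2 = $8,168.81
TC(6,484) = (36,500/6,484)×390 + (6,484/2)×2 = $8,679.40
Cheaper: Q = 2,520.  Difference = $510.59

$510.59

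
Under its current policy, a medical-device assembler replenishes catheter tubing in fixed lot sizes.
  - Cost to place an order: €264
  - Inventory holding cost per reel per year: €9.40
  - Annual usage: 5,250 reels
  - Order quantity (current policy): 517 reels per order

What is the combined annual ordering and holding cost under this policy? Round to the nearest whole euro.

€5,111

Ordering: D/Q × S = 5,250/517 × €264 = €2,680.85
Holding:  Q/2 × H = 517/2 × €9.4 = €2,429.90
Total = €2,680.85 + €2,429.90 = €5,110.75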